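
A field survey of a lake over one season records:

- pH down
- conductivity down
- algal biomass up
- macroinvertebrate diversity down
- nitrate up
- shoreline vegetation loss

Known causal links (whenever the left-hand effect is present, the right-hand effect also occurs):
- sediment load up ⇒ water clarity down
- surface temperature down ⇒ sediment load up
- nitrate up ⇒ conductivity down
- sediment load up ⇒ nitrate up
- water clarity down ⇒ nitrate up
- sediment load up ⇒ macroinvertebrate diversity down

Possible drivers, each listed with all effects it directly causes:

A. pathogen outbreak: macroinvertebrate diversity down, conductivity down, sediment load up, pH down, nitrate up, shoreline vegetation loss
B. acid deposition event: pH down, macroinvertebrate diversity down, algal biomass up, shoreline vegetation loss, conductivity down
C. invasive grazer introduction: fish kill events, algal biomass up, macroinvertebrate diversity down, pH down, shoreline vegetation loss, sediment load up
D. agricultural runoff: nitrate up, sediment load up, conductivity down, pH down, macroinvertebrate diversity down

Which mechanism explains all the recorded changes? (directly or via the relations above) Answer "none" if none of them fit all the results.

For each candidate, compare predicted effects to what was observed:
(A) pathogen outbreak — pH down yes; conductivity down yes; algal biomass up NO; macroinvertebrate diversity down yes; nitrate up yes; shoreline vegetation loss yes
(B) acid deposition event — pH down yes; conductivity down yes; algal biomass up yes; macroinvertebrate diversity down yes; nitrate up NO; shoreline vegetation loss yes
(C) invasive grazer introduction — pH down yes; conductivity down yes (by sediment load up → nitrate up → conductivity down); algal biomass up yes; macroinvertebrate diversity down yes; nitrate up yes (by sediment load up → nitrate up); shoreline vegetation loss yes
(D) agricultural runoff — pH down yes; conductivity down yes; algal biomass up NO; macroinvertebrate diversity down yes; nitrate up yes; shoreline vegetation loss NO
(C) is the only candidate with no mismatches.

C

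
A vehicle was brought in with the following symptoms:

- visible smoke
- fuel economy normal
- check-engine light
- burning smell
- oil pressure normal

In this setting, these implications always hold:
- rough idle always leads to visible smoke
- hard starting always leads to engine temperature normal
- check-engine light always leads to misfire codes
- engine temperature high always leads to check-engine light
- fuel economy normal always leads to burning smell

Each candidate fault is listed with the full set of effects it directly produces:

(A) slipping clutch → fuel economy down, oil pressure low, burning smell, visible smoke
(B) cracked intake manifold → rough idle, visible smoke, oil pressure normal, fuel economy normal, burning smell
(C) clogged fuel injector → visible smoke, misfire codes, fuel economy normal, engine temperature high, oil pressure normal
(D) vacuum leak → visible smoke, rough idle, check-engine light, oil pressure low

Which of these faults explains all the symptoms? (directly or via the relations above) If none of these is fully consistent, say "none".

Testing each hypothesis:
(A) slipping clutch — fails on fuel economy normal, check-engine light, oil pressure normal (predicts fuel economy down, not fuel economy normal; predicts oil pressure low, not oil pressure normal)
(B) cracked intake manifold — does not account for check-engine light
(C) clogged fuel injector — visible smoke yes; fuel economy normal yes; check-engine light yes (by engine temperature high → check-engine light); burning smell yes (by fuel economy normal → burning smell); oil pressure normal yes
(D) vacuum leak — fails on fuel economy normal, burning smell, oil pressure normal (predicts oil pressure low, not oil pressure normal)
Only (C) is consistent with every observation.

C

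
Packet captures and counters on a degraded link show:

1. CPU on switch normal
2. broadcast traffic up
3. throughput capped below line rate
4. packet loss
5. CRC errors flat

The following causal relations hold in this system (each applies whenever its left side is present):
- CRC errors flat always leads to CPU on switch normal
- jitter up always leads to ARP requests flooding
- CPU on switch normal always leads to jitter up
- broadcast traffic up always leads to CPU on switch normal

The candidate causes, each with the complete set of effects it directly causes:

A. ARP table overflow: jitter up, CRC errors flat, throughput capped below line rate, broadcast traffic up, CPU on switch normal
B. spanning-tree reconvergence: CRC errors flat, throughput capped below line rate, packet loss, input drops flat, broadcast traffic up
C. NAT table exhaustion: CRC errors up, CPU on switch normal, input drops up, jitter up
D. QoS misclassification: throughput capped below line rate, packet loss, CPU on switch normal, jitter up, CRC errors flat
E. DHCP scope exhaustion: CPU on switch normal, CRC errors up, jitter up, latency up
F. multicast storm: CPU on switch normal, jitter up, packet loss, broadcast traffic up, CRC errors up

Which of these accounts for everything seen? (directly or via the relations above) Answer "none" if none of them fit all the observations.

B

Checking each candidate against the observations:
(A) ARP table overflow — CPU on switch normal yes; broadcast traffic up yes; throughput capped below line rate yes; packet loss NO; CRC errors flat yes
(B) spanning-tree reconvergence — accounts for every observation (CPU on switch normal through broadcast traffic up → CPU on switch normal)
(C) NAT table exhaustion — CPU on switch normal yes; broadcast traffic up NO; throughput capped below line rate NO; packet loss NO; CRC errors flat NO
(D) QoS misclassification — CPU on switch normal yes; broadcast traffic up NO; throughput capped below line rate yes; packet loss yes; CRC errors flat yes
(E) DHCP scope exhaustion — CPU on switch normal yes; broadcast traffic up NO; throughput capped below line rate NO; packet loss NO; CRC errors flat NO
(F) multicast storm — fails on throughput capped below line rate, CRC errors flat (predicts CRC errors up, not CRC errors flat)
Only (B) is consistent with every observation.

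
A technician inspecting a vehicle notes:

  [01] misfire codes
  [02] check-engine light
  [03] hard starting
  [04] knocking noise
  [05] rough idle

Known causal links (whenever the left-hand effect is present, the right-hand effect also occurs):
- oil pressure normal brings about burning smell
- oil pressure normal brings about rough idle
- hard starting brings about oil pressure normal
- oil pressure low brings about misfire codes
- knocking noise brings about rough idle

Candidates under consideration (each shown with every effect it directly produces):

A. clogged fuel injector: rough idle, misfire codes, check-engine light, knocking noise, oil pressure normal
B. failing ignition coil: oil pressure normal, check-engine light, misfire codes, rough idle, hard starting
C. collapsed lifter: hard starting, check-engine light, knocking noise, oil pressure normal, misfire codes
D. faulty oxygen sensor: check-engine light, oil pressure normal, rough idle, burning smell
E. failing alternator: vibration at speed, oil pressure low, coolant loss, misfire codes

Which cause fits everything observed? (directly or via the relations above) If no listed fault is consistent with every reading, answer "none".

For each candidate, compare predicted effects to what was observed:
(A) clogged fuel injector — does not account for hard starting
(B) failing ignition coil — misfire codes ✓; check-engine light ✓; hard starting ✓; knocking noise ✗; rough idle ✓
(C) collapsed lifter — accounts for every observation (rough idle via knocking noise → rough idle)
(D) faulty oxygen sensor — does not account for misfire codes, hard starting, knocking noise
(E) failing alternator — does not account for check-engine light, hard starting, knocking noise, rough idle
Only (C) is consistent with every observation.

C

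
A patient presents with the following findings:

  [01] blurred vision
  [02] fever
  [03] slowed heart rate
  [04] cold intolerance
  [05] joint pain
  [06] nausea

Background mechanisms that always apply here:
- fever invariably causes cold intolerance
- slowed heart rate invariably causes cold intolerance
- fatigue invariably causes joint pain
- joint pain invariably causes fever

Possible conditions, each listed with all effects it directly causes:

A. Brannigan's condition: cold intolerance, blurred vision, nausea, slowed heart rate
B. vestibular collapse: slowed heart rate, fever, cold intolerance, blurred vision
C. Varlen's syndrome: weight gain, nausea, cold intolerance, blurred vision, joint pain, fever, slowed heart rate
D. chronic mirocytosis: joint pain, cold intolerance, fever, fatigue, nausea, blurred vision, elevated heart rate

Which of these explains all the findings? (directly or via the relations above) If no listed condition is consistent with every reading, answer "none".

For each candidate, compare predicted effects to what was observed:
(A) Brannigan's condition — blurred vision yes; fever NO; slowed heart rate yes; cold intolerance yes; joint pain NO; nausea yes
(B) vestibular collapse — blurred vision yes; fever yes; slowed heart rate yes; cold intolerance yes; joint pain NO; nausea NO
(C) Varlen's syndrome — blurred vision yes; fever yes; slowed heart rate yes; cold intolerance yes; joint pain yes; nausea yes
(D) chronic mirocytosis — blurred vision yes; fever yes; slowed heart rate NO; cold intolerance yes; joint pain yes; nausea yes
Only (C) is consistent with every observation.

C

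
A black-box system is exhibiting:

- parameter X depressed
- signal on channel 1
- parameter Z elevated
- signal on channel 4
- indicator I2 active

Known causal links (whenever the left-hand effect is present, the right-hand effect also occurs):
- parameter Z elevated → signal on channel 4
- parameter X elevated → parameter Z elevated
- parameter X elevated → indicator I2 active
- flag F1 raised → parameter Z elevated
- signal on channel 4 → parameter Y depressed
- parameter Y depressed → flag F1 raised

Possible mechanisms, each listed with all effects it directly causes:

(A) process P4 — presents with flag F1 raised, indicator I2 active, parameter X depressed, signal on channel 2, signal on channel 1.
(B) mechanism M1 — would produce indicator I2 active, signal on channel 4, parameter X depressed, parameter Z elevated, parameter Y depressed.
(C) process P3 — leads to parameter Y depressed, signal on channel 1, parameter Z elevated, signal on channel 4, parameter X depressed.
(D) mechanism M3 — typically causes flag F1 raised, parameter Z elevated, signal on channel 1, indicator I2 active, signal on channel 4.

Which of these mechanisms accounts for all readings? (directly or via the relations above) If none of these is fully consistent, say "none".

A

Checking each candidate against the observations:
(A) process P4 — accounts for every observation (parameter Z elevated by flag F1 raised → parameter Z elevated)
(B) mechanism M1 — does not account for signal on channel 1
(C) process P3 — does not account for indicator I2 active
(D) mechanism M3 — parameter X depressed miss; signal on channel 1 match; parameter Z elevated match; signal on channel 4 match; indicator I2 active match
(A) alone accounts for all the evidence.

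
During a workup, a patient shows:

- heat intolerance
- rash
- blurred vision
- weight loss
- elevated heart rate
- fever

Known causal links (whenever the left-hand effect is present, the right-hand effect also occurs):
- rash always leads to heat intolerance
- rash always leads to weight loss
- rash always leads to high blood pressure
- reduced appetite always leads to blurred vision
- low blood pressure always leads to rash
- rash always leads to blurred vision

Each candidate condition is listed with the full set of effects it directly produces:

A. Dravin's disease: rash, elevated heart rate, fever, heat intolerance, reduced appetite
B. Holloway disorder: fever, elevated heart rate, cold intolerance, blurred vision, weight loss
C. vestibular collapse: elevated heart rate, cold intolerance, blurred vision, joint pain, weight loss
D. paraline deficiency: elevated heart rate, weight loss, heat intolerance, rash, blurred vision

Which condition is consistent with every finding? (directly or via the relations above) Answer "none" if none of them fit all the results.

A

Checking each candidate against the observations:
(A) Dravin's disease — accounts for every observation (blurred vision by rash → blurred vision)
(B) Holloway disorder — heat intolerance -; rash -; blurred vision +; weight loss +; elevated heart rate +; fever +
(C) vestibular collapse — heat intolerance -; rash -; blurred vision +; weight loss +; elevated heart rate +; fever -
(D) paraline deficiency — heat intolerance +; rash +; blurred vision +; weight loss +; elevated heart rate +; fever -
(A) is the only candidate with no mismatches.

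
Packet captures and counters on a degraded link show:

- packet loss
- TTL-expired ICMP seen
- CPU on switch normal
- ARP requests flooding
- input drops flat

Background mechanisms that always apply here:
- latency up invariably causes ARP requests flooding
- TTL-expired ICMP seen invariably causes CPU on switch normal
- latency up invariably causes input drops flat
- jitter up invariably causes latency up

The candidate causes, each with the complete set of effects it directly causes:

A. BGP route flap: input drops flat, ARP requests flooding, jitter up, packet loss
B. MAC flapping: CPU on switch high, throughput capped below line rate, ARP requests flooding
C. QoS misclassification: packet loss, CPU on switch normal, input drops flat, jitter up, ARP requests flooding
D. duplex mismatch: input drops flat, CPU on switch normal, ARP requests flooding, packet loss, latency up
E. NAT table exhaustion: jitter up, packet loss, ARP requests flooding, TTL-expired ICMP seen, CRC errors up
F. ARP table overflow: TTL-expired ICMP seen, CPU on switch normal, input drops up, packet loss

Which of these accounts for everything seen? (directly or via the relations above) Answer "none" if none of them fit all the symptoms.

Testing each hypothesis:
(A) BGP route flap — packet loss +; TTL-expired ICMP seen -; CPU on switch normal -; ARP requests flooding +; input drops flat +
(B) MAC flapping — packet loss -; TTL-expired ICMP seen -; CPU on switch normal -; ARP requests flooding +; input drops flat -
(C) QoS misclassification — does not account for TTL-expired ICMP seen
(D) duplex mismatch — packet loss +; TTL-expired ICMP seen -; CPU on switch normal +; ARP requests flooding +; input drops flat +
(E) NAT table exhaustion — packet loss +; TTL-expired ICMP seen +; CPU on switch normal + (via TTL-expired ICMP seen → CPU on switch normal); ARP requests flooding +; input drops flat + (via jitter up → latency up → input drops flat)
(F) ARP table overflow — packet loss +; TTL-expired ICMP seen +; CPU on switch normal +; ARP requests flooding -; input drops flat -
(E) is the only candidate with no mismatches.

E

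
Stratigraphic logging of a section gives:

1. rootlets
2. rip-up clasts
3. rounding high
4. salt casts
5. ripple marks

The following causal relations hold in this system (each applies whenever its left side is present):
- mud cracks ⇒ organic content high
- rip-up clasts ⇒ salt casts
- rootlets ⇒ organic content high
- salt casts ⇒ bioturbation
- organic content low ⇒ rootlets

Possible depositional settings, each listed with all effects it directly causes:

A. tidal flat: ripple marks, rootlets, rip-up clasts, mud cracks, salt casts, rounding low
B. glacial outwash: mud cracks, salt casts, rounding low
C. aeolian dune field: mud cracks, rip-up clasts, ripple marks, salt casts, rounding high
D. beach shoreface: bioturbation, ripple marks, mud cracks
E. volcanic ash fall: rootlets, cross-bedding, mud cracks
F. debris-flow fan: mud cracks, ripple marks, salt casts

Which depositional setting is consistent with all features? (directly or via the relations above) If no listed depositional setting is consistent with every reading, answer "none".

Checking each candidate against the observations:
(A) tidal flat — rootlets +; rip-up clasts +; rounding high -; salt casts +; ripple marks +
(B) glacial outwash — fails on rootlets, rip-up clasts, rounding high, ripple marks (predicts rounding low, not rounding high)
(C) aeolian dune field — does not account for rootlets
(D) beach shoreface — does not account for rootlets, rip-up clasts, rounding high, salt casts
(E) volcanic ash fall — does not account for rip-up clasts, rounding high, salt casts, ripple marks
(F) debris-flow fan — rootlets -; rip-up clasts -; rounding high -; salt casts +; ripple marks +
No candidate is consistent with all observations.

none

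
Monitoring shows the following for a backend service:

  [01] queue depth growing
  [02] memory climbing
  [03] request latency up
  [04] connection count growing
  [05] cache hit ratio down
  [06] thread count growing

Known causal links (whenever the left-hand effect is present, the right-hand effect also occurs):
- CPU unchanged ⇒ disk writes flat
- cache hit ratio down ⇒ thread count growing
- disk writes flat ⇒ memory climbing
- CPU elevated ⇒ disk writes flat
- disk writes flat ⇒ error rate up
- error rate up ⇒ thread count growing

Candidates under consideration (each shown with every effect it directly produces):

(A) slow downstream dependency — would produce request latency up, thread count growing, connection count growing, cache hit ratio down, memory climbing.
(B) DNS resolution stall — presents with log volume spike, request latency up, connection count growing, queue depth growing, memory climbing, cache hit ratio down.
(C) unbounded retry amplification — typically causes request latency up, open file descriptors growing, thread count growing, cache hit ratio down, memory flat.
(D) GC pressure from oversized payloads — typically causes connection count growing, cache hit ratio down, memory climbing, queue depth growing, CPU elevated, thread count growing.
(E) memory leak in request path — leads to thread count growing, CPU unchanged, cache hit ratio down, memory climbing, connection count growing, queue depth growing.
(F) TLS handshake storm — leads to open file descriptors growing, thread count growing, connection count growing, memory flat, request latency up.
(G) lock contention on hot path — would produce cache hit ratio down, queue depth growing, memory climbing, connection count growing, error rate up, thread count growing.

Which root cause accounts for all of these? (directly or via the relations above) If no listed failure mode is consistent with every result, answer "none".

For each candidate, compare predicted effects to what was observed:
(A) slow downstream dependency — does not account for queue depth growing
(B) DNS resolution stall — queue depth growing +; memory climbing +; request latency up +; connection count growing +; cache hit ratio down +; thread count growing + (through cache hit ratio down → thread count growing)
(C) unbounded retry amplification — queue depth growing -; memory climbing -; request latency up +; connection count growing -; cache hit ratio down +; thread count growing +
(D) GC pressure from oversized payloads — queue depth growing +; memory climbing +; request latency up -; connection count growing +; cache hit ratio down +; thread count growing +
(E) memory leak in request path — queue depth growing +; memory climbing +; request latency up -; connection count growing +; cache hit ratio down +; thread count growing +
(F) TLS handshake storm — queue depth growing -; memory climbing -; request latency up +; connection count growing +; cache hit ratio down -; thread count growing +
(G) lock contention on hot path — queue depth growing +; memory climbing +; request latency up -; connection count growing +; cache hit ratio down +; thread count growing +
(B) is the only candidate with no mismatches.

B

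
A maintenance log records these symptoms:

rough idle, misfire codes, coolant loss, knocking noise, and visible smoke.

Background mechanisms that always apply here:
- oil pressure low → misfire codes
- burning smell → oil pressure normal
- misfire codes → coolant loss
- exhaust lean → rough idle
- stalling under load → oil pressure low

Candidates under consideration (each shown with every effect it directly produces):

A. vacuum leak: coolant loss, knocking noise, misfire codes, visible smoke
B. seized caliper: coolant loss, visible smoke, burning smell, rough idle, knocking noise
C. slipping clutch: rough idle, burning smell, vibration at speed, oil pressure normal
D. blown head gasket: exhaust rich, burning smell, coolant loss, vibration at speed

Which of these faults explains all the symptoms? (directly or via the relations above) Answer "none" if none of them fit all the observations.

Checking each candidate against the observations:
(A) vacuum leak — rough idle miss; misfire codes match; coolant loss match; knocking noise match; visible smoke match
(B) seized caliper — rough idle match; misfire codes miss; coolant loss match; knocking noise match; visible smoke match
(C) slipping clutch — rough idle match; misfire codes miss; coolant loss miss; knocking noise miss; visible smoke miss
(D) blown head gasket — rough idle miss; misfire codes miss; coolant loss match; knocking noise miss; visible smoke miss
Every candidate fails on at least one observation.

none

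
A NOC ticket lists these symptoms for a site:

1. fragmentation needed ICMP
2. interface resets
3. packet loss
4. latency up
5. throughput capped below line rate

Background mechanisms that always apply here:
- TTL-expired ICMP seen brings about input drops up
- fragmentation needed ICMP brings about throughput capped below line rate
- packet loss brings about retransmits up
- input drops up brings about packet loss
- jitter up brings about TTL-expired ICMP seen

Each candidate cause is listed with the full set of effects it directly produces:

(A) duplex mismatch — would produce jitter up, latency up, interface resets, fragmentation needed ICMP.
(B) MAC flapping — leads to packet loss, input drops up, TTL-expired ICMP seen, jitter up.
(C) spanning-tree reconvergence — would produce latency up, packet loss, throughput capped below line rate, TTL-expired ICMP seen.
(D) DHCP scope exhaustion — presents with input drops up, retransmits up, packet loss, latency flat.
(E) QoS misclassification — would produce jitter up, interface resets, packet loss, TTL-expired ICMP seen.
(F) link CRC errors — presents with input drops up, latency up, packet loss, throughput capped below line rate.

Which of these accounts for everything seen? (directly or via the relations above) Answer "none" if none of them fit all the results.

For each candidate, compare predicted effects to what was observed:
(A) duplex mismatch — fragmentation needed ICMP match; interface resets match; packet loss match (via jitter up → TTL-expired ICMP seen → input drops up → packet loss); latency up match; throughput capped below line rate match (via fragmentation needed ICMP → throughput capped below line rate)
(B) MAC flapping — fragmentation needed ICMP miss; interface resets miss; packet loss match; latency up miss; throughput capped below line rate miss
(C) spanning-tree reconvergence — does not account for fragmentation needed ICMP, interface resets
(D) DHCP scope exhaustion — fails on fragmentation needed ICMP, interface resets, latency up, throughput capped below line rate (predicts latency flat, not latency up)
(E) QoS misclassification — fragmentation needed ICMP miss; interface resets match; packet loss match; latency up miss; throughput capped below line rate miss
(F) link CRC errors — fragmentation needed ICMP miss; interface resets miss; packet loss match; latency up match; throughput capped below line rate match
Only (A) is consistent with every observation.

A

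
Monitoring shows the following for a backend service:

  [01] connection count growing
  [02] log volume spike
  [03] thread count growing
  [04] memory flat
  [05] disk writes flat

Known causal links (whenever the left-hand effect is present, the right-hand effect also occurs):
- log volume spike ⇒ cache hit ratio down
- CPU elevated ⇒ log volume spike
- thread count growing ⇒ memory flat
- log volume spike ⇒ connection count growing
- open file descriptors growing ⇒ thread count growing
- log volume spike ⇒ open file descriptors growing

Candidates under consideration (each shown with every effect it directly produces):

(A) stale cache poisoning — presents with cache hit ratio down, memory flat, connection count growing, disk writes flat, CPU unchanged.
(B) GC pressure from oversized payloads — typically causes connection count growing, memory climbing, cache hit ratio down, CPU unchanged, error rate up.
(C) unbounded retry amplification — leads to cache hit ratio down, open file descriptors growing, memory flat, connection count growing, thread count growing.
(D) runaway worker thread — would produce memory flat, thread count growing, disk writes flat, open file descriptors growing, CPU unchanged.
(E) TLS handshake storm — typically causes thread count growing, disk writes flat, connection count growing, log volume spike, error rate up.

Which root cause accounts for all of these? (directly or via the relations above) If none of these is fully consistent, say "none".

E

Checking each candidate against the observations:
(A) stale cache poisoning — connection count growing ✓; log volume spike ✗; thread count growing ✗; memory flat ✓; disk writes flat ✓
(B) GC pressure from oversized payloads — connection count growing ✓; log volume spike ✗; thread count growing ✗; memory flat ✗; disk writes flat ✗
(C) unbounded retry amplification — connection count growing ✓; log volume spike ✗; thread count growing ✓; memory flat ✓; disk writes flat ✗
(D) runaway worker thread — connection count growing ✗; log volume spike ✗; thread count growing ✓; memory flat ✓; disk writes flat ✓
(E) TLS handshake storm — accounts for every observation (memory flat through thread count growing → memory flat)
(E) alone accounts for all the evidence.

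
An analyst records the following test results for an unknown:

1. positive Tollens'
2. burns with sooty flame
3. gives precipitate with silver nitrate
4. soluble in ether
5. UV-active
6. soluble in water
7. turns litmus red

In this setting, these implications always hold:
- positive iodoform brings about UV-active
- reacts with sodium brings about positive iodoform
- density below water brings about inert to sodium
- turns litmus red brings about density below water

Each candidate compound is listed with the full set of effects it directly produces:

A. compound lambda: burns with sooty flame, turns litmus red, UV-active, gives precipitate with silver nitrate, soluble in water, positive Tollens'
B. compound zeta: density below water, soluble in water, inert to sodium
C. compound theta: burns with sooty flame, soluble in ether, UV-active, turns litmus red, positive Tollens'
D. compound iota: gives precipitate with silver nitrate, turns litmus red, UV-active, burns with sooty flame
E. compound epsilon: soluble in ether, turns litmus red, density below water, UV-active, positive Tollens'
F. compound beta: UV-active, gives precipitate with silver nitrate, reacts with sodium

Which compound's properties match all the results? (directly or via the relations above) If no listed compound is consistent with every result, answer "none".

none

Checking each candidate against the observations:
(A) compound lambda — positive Tollens' match; burns with sooty flame match; gives precipitate with silver nitrate match; soluble in ether miss; UV-active match; soluble in water match; turns litmus red match
(B) compound zeta — does not account for positive Tollens', burns with sooty flame, gives precipitate with silver nitrate, soluble in ether, UV-active, turns litmus red
(C) compound theta — positive Tollens' match; burns with sooty flame match; gives precipitate with silver nitrate miss; soluble in ether match; UV-active match; soluble in water miss; turns litmus red match
(D) compound iota — does not account for positive Tollens', soluble in ether, soluble in water
(E) compound epsilon — does not account for burns with sooty flame, gives precipitate with silver nitrate, soluble in water
(F) compound beta — does not account for positive Tollens', burns with sooty flame, soluble in ether, soluble in water, turns litmus red
Every candidate fails on at least one observation.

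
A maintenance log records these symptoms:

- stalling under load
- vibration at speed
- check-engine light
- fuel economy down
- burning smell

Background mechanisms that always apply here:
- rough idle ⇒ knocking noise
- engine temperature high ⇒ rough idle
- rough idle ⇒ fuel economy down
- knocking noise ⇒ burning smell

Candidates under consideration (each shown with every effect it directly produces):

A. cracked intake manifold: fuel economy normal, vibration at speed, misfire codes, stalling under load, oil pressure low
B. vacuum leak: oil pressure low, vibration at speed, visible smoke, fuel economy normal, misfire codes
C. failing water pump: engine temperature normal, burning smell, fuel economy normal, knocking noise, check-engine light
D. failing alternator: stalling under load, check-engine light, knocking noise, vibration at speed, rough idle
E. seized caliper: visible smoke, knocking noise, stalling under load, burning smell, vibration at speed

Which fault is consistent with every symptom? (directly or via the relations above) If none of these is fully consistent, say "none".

Checking each candidate against the observations:
(A) cracked intake manifold — fails on check-engine light, fuel economy down, burning smell (predicts fuel economy normal, not fuel economy down)
(B) vacuum leak — stalling under load miss; vibration at speed match; check-engine light miss; fuel economy down miss; burning smell miss
(C) failing water pump — fails on stalling under load, vibration at speed, fuel economy down (predicts fuel economy normal, not fuel economy down)
(D) failing alternator — stalling under load match; vibration at speed match; check-engine light match; fuel economy down match (via rough idle → fuel economy down); burning smell match (via knocking noise → burning smell)
(E) seized caliper — does not account for check-engine light, fuel economy down
(D) is the only candidate with no mismatches.

D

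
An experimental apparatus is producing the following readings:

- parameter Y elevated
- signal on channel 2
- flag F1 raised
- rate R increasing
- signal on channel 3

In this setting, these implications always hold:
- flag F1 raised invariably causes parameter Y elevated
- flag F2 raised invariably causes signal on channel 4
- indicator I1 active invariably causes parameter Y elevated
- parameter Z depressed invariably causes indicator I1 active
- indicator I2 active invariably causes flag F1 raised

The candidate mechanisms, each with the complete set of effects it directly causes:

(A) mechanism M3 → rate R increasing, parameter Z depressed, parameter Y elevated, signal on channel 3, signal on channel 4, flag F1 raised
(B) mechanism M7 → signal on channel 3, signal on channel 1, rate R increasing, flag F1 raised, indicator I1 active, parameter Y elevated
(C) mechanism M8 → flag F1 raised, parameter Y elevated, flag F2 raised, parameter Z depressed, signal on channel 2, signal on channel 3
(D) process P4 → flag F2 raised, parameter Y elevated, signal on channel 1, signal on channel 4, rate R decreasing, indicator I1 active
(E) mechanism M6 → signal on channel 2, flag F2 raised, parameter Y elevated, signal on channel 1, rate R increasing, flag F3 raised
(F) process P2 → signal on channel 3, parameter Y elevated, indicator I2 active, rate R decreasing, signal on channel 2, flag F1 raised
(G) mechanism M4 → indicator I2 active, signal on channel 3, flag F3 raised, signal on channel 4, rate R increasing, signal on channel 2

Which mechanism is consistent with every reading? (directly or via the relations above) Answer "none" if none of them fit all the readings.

Per-candidate check:
(A) mechanism M3 — parameter Y elevated +; signal on channel 2 -; flag F1 raised +; rate R increasing +; signal on channel 3 +
(B) mechanism M7 — parameter Y elevated +; signal on channel 2 -; flag F1 raised +; rate R increasing +; signal on channel 3 +
(C) mechanism M8 — does not account for rate R increasing
(D) process P4 — fails on signal on channel 2, flag F1 raised, rate R increasing, signal on channel 3 (predicts rate R decreasing, not rate R increasing)
(E) mechanism M6 — parameter Y elevated +; signal on channel 2 +; flag F1 raised -; rate R increasing +; signal on channel 3 -
(F) process P2 — fails on rate R increasing (predicts rate R decreasing, not rate R increasing)
(G) mechanism M4 — parameter Y elevated + (via indicator I2 active → flag F1 raised → parameter Y elevated); signal on channel 2 +; flag F1 raised + (via indicator I2 active → flag F1 raised); rate R increasing +; signal on channel 3 +
(G) alone accounts for all the evidence.

G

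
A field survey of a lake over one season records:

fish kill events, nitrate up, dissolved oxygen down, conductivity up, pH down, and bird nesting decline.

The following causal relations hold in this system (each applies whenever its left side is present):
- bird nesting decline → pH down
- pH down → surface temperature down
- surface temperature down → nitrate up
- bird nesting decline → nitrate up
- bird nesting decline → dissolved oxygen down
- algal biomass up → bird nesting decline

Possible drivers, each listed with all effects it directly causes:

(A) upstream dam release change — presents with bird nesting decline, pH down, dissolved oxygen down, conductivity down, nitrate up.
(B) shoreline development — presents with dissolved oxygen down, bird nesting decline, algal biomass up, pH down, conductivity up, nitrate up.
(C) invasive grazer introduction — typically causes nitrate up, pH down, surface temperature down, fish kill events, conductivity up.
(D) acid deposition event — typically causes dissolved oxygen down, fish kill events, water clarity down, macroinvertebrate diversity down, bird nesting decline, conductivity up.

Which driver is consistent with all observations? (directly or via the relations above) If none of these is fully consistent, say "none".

Checking each candidate against the observations:
(A) upstream dam release change — fish kill events ✗; nitrate up ✓; dissolved oxygen down ✓; conductivity up ✗; pH down ✓; bird nesting decline ✓
(B) shoreline development — fish kill events ✗; nitrate up ✓; dissolved oxygen down ✓; conductivity up ✓; pH down ✓; bird nesting decline ✓
(C) invasive grazer introduction — fish kill events ✓; nitrate up ✓; dissolved oxygen down ✗; conductivity up ✓; pH down ✓; bird nesting decline ✗
(D) acid deposition event — fish kill events ✓; nitrate up ✓ (by bird nesting decline → nitrate up); dissolved oxygen down ✓; conductivity up ✓; pH down ✓ (by bird nesting decline → pH down); bird nesting decline ✓
(D) alone accounts for all the evidence.

D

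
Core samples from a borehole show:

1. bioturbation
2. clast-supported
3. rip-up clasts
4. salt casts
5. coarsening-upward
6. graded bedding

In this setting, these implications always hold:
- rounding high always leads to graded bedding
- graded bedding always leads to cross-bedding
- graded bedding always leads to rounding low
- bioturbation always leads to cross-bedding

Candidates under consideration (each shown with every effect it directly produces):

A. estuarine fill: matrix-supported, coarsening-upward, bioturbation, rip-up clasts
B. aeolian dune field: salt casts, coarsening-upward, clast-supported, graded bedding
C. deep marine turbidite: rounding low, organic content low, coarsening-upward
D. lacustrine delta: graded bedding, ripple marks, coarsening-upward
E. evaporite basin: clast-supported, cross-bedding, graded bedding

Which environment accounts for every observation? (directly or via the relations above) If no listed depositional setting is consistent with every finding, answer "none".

none

For each candidate, compare predicted effects to what was observed:
(A) estuarine fill — fails on clast-supported, salt casts, graded bedding (predicts matrix-supported, not clast-supported)
(B) aeolian dune field — bioturbation NO; clast-supported yes; rip-up clasts NO; salt casts yes; coarsening-upward yes; graded bedding yes
(C) deep marine turbidite — bioturbation NO; clast-supported NO; rip-up clasts NO; salt casts NO; coarsening-upward yes; graded bedding NO
(D) lacustrine delta — bioturbation NO; clast-supported NO; rip-up clasts NO; salt casts NO; coarsening-upward yes; graded bedding yes
(E) evaporite basin — bioturbation NO; clast-supported yes; rip-up clasts NO; salt casts NO; coarsening-upward NO; graded bedding yes
No candidate is consistent with all observations.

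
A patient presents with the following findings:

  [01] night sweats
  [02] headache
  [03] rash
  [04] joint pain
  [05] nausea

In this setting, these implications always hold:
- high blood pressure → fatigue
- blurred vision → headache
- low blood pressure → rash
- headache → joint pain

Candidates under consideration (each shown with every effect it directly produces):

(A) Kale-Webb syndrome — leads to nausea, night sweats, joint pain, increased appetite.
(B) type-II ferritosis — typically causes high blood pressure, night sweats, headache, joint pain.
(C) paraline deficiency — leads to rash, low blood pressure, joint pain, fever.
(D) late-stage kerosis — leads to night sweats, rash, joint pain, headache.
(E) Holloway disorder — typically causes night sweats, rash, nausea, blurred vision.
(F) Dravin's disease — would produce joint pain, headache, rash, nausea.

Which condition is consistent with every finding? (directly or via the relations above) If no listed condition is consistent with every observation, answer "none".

For each candidate, compare predicted effects to what was observed:
(A) Kale-Webb syndrome — night sweats match; headache miss; rash miss; joint pain match; nausea match
(B) type-II ferritosis — night sweats match; headache match; rash miss; joint pain match; nausea miss
(C) paraline deficiency — night sweats miss; headache miss; rash match; joint pain match; nausea miss
(D) late-stage kerosis — does not account for nausea
(E) Holloway disorder — accounts for every observation (headache by blurred vision → headache)
(F) Dravin's disease — night sweats miss; headache match; rash match; joint pain match; nausea match
Only (E) is consistent with every observation.

E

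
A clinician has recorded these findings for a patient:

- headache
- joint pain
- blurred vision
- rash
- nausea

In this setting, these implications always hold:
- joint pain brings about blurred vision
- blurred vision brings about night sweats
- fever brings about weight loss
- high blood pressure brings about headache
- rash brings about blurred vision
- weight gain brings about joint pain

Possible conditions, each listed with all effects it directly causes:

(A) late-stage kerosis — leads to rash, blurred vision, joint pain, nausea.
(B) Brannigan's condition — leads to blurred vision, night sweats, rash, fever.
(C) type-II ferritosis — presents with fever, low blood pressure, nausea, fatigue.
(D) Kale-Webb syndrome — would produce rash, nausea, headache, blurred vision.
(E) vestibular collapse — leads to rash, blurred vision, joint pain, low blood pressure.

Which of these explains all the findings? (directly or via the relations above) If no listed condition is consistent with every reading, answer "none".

none

For each candidate, compare predicted effects to what was observed:
(A) late-stage kerosis — headache ✗; joint pain ✓; blurred vision ✓; rash ✓; nausea ✓
(B) Brannigan's condition — headache ✗; joint pain ✗; blurred vision ✓; rash ✓; nausea ✗
(C) type-II ferritosis — does not account for headache, joint pain, blurred vision, rash
(D) Kale-Webb syndrome — headache ✓; joint pain ✗; blurred vision ✓; rash ✓; nausea ✓
(E) vestibular collapse — does not account for headache, nausea
No candidate is consistent with all observations.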